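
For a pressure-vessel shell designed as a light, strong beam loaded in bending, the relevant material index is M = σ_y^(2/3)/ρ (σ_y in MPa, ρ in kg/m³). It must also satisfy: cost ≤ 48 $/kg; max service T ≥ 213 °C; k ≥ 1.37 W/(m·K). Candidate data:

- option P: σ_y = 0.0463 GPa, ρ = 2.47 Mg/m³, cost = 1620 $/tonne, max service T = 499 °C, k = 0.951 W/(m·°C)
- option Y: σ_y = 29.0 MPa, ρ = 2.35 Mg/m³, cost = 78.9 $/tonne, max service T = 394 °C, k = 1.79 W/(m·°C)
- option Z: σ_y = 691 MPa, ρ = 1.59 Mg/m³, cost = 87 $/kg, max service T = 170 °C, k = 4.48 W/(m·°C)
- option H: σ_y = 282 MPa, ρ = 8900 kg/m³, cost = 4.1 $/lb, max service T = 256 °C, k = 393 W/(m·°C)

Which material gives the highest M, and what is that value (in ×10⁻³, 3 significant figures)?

Screen on constraints: cost ≤ 48 $/kg; max service T ≥ 213 °C; k ≥ 1.37 W/(m·K). Survivors: option Y, option H.
Putting every candidate on a common basis:
  option Y: σ_y = 29.00 MPa, ρ = 2350 kg/m³
  option H: σ_y = 282.0 MPa, ρ = 8900 kg/m³
  option H: M = 4.83×10⁻³
  option Y: M = 4.02×10⁻³
Option H has the largest M.

option H, M = 4.83×10⁻³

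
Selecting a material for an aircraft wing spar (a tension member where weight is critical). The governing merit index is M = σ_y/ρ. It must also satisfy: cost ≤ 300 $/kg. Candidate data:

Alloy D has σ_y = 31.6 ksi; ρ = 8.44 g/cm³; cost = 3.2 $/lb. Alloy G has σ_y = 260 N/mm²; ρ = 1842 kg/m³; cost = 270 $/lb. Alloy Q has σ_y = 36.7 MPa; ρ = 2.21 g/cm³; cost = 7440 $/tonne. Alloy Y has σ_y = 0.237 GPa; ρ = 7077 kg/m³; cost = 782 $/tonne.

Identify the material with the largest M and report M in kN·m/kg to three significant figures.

alloy Y, M = 33.5 kN·m/kg

Screen on constraints: cost ≤ 300 $/kg. Survivors: alloy D, alloy Q, alloy Y.
Convert each candidate to consistent units, then evaluate M:
  alloy D: σ_y = 217.9 MPa, ρ = 8440 kg/m³
  alloy Q: σ_y = 36.70 MPa, ρ = 2210 kg/m³
  alloy Y: σ_y = 237.0 MPa, ρ = 7077 kg/m³
  alloy Y: M = 33.5 kN·m/kg
  alloy D: M = 25.8 kN·m/kg
  alloy Q: M = 16.6 kN·m/kg
Alloy Y has the largest M.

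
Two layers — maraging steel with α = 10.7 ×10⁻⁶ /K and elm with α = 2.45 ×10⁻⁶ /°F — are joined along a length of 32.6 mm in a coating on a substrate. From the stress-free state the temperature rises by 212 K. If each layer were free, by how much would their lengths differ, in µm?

elm: α = 2.45×10⁻⁶/°F × 9/5 = 4.41×10⁻⁶/K.
Δα = |10.7 − 4.41|×10⁻⁶/K = 6.29×10⁻⁶/K.
ΔL_mismatch = Δα·L·ΔT = 6.29×10⁻⁶ × 32.6 mm × 212.0 K = 43.5 µm.

43.5 µm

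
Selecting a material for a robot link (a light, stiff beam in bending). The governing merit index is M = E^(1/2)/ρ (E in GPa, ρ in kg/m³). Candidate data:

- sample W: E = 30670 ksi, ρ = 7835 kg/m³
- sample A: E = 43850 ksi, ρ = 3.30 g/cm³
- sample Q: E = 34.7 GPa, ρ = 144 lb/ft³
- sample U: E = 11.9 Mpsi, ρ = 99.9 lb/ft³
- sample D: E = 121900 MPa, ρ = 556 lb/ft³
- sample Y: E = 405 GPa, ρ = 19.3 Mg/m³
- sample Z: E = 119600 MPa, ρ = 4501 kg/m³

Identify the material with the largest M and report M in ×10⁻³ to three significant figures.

sample U, M = 5.66×10⁻³

Putting every candidate on a common basis:
  sample W: E = 211.5 GPa, ρ = 7835 kg/m³
  sample A: E = 302.3 GPa, ρ = 3300 kg/m³
  sample Q: E = 34.70 GPa, ρ = 2307 kg/m³
  sample U: E = 82.05 GPa, ρ = 1600 kg/m³
  sample D: E = 121.9 GPa, ρ = 8906 kg/m³
  sample Y: E = 405.0 GPa, ρ = 19300 kg/m³
  sample Z: E = 119.6 GPa, ρ = 4501 kg/m³
  sample U: M = 5.66×10⁻³
  sample A: M = 5.27×10⁻³
  sample Q: M = 2.55×10⁻³
  sample Z: M = 2.43×10⁻³
  sample W: M = 1.86×10⁻³
  sample D: M = 1.24×10⁻³
  sample Y: M = 1.04×10⁻³
Sample U ranks first.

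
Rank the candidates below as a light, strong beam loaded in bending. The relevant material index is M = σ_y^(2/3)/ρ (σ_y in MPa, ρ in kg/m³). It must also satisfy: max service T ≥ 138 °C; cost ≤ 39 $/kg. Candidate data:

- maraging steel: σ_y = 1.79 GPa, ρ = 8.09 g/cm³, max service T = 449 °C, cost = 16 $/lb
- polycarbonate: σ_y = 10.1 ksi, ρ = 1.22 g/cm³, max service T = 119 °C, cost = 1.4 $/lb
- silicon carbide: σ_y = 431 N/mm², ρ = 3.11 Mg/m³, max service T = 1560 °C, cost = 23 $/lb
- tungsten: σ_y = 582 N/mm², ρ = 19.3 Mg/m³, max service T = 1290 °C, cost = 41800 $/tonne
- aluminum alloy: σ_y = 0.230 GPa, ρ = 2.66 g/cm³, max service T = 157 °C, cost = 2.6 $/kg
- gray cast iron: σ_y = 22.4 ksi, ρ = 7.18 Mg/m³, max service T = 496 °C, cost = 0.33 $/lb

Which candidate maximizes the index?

Screen on constraints: max service T ≥ 138 °C; cost ≤ 39 $/kg. Survivors: maraging steel, aluminum alloy, gray cast iron.
Normalizing units and computing the index:
  maraging steel: σ_y = 1790 MPa, ρ = 8090 kg/m³
  aluminum alloy: σ_y = 230.0 MPa, ρ = 2660 kg/m³
  gray cast iron: σ_y = 154.4 MPa, ρ = 7180 kg/m³
  maraging steel: M = 18.2×10⁻³
  aluminum alloy: M = 14.1×10⁻³
  gray cast iron: M = 4.01×10⁻³
The maximum is for maraging steel.

maraging steel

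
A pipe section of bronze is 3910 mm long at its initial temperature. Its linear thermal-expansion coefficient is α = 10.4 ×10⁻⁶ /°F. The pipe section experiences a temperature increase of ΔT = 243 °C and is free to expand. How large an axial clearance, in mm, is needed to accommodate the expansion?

17.8 mm

Convert α: 10.4×10⁻⁶/°F × (9/5) = 18.7×10⁻⁶/K.
ΔL = α·L₀·ΔT = 18.7×10⁻⁶ × 3910 mm × 243.0 K = 17.8 mm.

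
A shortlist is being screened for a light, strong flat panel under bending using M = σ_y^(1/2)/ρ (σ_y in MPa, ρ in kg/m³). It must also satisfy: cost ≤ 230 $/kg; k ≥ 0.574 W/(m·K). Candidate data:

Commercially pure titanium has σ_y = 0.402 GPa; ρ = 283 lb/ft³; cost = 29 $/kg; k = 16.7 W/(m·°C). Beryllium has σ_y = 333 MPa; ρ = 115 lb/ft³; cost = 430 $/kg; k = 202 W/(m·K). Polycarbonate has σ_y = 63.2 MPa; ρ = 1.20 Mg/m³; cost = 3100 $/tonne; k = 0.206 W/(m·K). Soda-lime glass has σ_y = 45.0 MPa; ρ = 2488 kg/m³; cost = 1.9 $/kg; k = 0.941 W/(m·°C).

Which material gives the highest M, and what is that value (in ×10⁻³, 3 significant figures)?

Screen on constraints: cost ≤ 230 $/kg; k ≥ 0.574 W/(m·K). Survivors: commercially pure titanium, soda-lime glass.
Convert each candidate to consistent units, then evaluate M:
  commercially pure titanium: σ_y = 402.0 MPa, ρ = 4533 kg/m³
  soda-lime glass: σ_y = 45.00 MPa, ρ = 2488 kg/m³
  commercially pure titanium: M = 4.42×10⁻³
  soda-lime glass: M = 2.70×10⁻³
The maximum is for commercially pure titanium.

commercially pure titanium, M = 4.42×10⁻³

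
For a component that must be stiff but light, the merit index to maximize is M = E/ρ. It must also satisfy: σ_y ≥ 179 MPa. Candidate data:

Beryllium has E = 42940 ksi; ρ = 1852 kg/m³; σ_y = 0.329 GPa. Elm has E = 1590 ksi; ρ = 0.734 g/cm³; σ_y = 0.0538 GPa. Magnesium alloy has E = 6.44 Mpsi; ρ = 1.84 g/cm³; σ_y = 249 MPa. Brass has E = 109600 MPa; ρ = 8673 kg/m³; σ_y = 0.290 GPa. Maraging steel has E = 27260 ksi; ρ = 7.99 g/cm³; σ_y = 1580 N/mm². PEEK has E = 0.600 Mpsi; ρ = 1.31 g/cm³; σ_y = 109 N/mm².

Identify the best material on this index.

beryllium

Screen on constraints: σ_y ≥ 179 MPa. Survivors: beryllium, magnesium alloy, brass, maraging steel.
Normalizing units and computing the index:
  beryllium: E = 296.1 GPa, ρ = 1852 kg/m³
  magnesium alloy: E = 44.40 GPa, ρ = 1840 kg/m³
  brass: E = 109.6 GPa, ρ = 8673 kg/m³
  maraging steel: E = 188.0 GPa, ρ = 7990 kg/m³
  beryllium: M = 160 MN·m/kg
  magnesium alloy: M = 24.1 MN·m/kg
  maraging steel: M = 23.5 MN·m/kg
  brass: M = 12.6 MN·m/kg
Highest index: beryllium.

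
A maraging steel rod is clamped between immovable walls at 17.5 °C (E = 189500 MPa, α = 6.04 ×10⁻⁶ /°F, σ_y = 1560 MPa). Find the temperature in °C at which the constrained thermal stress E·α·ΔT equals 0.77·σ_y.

E = 189500 MPa = 189.5 GPa.
α = 6.04×10⁻⁶/°F × 9/5 = 10.9×10⁻⁶/K.
E·α·ΔT = 1201 MPa ⇒ ΔT = 1201 / (189.5×10³ × 10.9×10⁻⁶) = 583.0 K.
T = 17.5 + 583.0 = 600.5 °C.

601 °C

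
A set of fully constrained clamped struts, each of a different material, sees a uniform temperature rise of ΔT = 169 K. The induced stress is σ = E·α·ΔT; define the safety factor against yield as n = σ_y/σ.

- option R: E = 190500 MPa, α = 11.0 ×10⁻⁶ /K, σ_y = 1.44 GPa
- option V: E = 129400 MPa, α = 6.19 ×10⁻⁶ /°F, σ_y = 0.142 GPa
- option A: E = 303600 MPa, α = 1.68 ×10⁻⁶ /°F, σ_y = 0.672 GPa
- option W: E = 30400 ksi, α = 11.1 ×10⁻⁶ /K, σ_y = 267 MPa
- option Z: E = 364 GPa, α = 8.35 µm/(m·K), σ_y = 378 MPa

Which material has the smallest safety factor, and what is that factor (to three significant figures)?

option V, n = 0.583

In consistent units (E in GPa, α in ×10⁻⁶/K, σ_y in MPa):
  option R: E = 190.5, α = 11.0, σ_y = 1440 → σ = 354 MPa, n = 4.07
  option V: E = 129.4, α = 11.1, σ_y = 142.0 → σ = 244 MPa, n = 0.583
  option A: E = 303.6, α = 3.02, σ_y = 672.0 → σ = 155 MPa, n = 4.33
  option W: E = 209.6, α = 11.1, σ_y = 267.0 → σ = 393 MPa, n = 0.679
  option Z: E = 364.0, α = 8.35, σ_y = 378.0 → σ = 514 MPa, n = 0.736
Option V has the lowest safety factor, n = 0.583.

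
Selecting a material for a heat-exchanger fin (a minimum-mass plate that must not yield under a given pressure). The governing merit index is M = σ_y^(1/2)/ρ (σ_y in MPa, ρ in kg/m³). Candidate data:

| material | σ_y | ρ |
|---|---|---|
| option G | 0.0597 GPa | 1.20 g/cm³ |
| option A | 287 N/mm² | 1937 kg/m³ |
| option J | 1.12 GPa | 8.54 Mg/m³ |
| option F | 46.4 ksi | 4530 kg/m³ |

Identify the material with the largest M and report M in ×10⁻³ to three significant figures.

Normalizing units and computing the index:
  option G: σ_y = 59.70 MPa, ρ = 1200 kg/m³
  option A: σ_y = 287.0 MPa, ρ = 1937 kg/m³
  option J: σ_y = 1120 MPa, ρ = 8540 kg/m³
  option F: σ_y = 319.9 MPa, ρ = 4530 kg/m³
  option A: M = 8.75×10⁻³
  option G: M = 6.44×10⁻³
  option F: M = 3.95×10⁻³
  option J: M = 3.92×10⁻³
Highest index: option A.

option A, M = 8.75×10⁻³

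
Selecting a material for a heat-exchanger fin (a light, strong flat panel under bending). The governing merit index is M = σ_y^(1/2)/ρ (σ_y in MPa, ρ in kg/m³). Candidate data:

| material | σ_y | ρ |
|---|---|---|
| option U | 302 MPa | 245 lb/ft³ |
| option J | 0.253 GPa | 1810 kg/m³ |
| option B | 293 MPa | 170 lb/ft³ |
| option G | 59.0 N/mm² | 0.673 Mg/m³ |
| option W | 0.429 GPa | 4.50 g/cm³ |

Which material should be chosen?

option G

After converting to SI:
  option U: σ_y = 302.0 MPa, ρ = 3925 kg/m³
  option J: σ_y = 253.0 MPa, ρ = 1810 kg/m³
  option B: σ_y = 293.0 MPa, ρ = 2723 kg/m³
  option G: σ_y = 59.00 MPa, ρ = 673.0 kg/m³
  option W: σ_y = 429.0 MPa, ρ = 4500 kg/m³
  option G: M = 11.4×10⁻³
  option J: M = 8.79×10⁻³
  option B: M = 6.29×10⁻³
  option W: M = 4.60×10⁻³
  option U: M = 4.43×10⁻³
Highest index: option G.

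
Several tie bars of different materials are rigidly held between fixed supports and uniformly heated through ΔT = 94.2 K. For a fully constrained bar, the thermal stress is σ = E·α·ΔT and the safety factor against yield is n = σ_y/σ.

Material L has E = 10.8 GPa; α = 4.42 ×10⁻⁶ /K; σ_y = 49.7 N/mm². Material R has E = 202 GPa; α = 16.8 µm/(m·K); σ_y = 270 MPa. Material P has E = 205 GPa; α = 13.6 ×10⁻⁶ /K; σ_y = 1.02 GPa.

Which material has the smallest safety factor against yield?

material R

Per material, after unit conversion:
  material L: E = 10.80, α = 4.42, σ_y = 49.70 → σ = 4.50 MPa, n = 11.1
  material R: E = 202.0, α = 16.8, σ_y = 270.0 → σ = 320 MPa, n = 0.845
  material P: E = 205.0, α = 13.6, σ_y = 1020 → σ = 263 MPa, n = 3.88
The minimum is material R at n = 0.845.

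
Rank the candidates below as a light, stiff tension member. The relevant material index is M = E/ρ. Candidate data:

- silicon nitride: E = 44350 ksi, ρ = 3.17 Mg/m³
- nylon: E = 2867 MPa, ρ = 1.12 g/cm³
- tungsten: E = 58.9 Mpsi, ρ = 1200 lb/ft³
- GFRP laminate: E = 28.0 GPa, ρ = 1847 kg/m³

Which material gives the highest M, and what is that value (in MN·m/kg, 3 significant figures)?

Normalizing units and computing the index:
  silicon nitride: E = 305.8 GPa, ρ = 3170 kg/m³
  nylon: E = 2.867 GPa, ρ = 1120 kg/m³
  tungsten: E = 406.1 GPa, ρ = 19220 kg/m³
  GFRP laminate: E = 28.00 GPa, ρ = 1847 kg/m³
  silicon nitride: M = 96.5 MN·m/kg
  tungsten: M = 21.1 MN·m/kg
  GFRP laminate: M = 15.2 MN·m/kg
  nylon: M = 2.56 MN·m/kg
The maximum is for silicon nitride.

silicon nitride, M = 96.5 MN·m/kg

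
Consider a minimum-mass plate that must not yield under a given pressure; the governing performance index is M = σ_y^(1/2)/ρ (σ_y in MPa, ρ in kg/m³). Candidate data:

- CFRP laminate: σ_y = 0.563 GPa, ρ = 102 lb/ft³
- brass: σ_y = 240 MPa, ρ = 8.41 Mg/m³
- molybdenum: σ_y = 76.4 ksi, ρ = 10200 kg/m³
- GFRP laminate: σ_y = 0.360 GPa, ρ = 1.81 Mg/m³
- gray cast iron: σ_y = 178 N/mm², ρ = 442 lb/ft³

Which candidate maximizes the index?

Putting every candidate on a common basis:
  CFRP laminate: σ_y = 563.0 MPa, ρ = 1634 kg/m³
  brass: σ_y = 240.0 MPa, ρ = 8410 kg/m³
  molybdenum: σ_y = 526.8 MPa, ρ = 10200 kg/m³
  GFRP laminate: σ_y = 360.0 MPa, ρ = 1810 kg/m³
  gray cast iron: σ_y = 178.0 MPa, ρ = 7080 kg/m³
  CFRP laminate: M = 14.5×10⁻³
  GFRP laminate: M = 10.5×10⁻³
  molybdenum: M = 2.25×10⁻³
  gray cast iron: M = 1.88×10⁻³
  brass: M = 1.84×10⁻³
CFRP laminate has the largest M.

CFRP laminate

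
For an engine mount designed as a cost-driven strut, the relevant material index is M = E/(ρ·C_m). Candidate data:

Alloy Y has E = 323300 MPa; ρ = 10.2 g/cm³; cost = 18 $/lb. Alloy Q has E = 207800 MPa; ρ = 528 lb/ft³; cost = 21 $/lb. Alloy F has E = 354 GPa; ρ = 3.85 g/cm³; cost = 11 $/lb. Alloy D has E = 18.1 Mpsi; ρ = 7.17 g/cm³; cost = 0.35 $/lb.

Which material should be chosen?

alloy D

In SI units:
  alloy Y: E = 323.3 GPa, ρ = 10200 kg/m³, cost = 39.68 $/kg
  alloy Q: E = 207.8 GPa, ρ = 8458 kg/m³, cost = 46.30 $/kg
  alloy F: E = 354.0 GPa, ρ = 3850 kg/m³, cost = 24.25 $/kg
  alloy D: E = 124.8 GPa, ρ = 7170 kg/m³, cost = 0.7716 $/kg
  alloy D: M = 22.6 MN·m per $
  alloy F: M = 3.79 MN·m per $
  alloy Y: M = 0.799 MN·m per $
  alloy Q: M = 0.531 MN·m per $
Alloy D ranks first.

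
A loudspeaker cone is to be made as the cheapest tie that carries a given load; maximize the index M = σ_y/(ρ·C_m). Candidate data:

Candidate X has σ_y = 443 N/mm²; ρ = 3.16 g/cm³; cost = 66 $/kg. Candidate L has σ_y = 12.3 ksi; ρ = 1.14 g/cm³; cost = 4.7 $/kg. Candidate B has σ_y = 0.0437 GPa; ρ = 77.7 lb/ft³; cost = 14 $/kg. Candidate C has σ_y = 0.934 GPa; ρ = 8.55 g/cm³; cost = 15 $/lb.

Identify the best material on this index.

Normalizing units and computing the index:
  candidate X: σ_y = 443.0 MPa, ρ = 3160 kg/m³, cost = 66.00 $/kg
  candidate L: σ_y = 84.81 MPa, ρ = 1140 kg/m³, cost = 4.700 $/kg
  candidate B: σ_y = 43.70 MPa, ρ = 1245 kg/m³, cost = 14.00 $/kg
  candidate C: σ_y = 934.0 MPa, ρ = 8550 kg/m³, cost = 33.07 $/kg
  candidate L: M = 15.8 kN·m per $
  candidate C: M = 3.30 kN·m per $
  candidate B: M = 2.51 kN·m per $
  candidate X: M = 2.12 kN·m per $
The maximum is for candidate L.

candidate L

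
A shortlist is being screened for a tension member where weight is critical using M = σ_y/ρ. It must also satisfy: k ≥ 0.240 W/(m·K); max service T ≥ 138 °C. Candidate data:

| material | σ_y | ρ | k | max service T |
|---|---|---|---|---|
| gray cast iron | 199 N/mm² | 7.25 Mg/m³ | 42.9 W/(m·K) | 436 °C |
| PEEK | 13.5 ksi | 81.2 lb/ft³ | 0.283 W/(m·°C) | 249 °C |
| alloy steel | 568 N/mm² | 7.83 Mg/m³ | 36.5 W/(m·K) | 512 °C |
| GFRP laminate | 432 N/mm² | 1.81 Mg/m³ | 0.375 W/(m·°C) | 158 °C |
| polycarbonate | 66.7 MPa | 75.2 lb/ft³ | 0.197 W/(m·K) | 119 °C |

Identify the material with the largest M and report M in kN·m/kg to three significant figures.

Screen on constraints: k ≥ 0.240 W/(m·K); max service T ≥ 138 °C. Survivors: gray cast iron, PEEK, alloy steel, GFRP laminate.
Normalizing units and computing the index:
  gray cast iron: σ_y = 199.0 MPa, ρ = 7250 kg/m³
  PEEK: σ_y = 93.08 MPa, ρ = 1301 kg/m³
  alloy steel: σ_y = 568.0 MPa, ρ = 7830 kg/m³
  GFRP laminate: σ_y = 432.0 MPa, ρ = 1810 kg/m³
  GFRP laminate: M = 239 kN·m/kg
  alloy steel: M = 72.5 kN·m/kg
  PEEK: M = 71.6 kN·m/kg
  gray cast iron: M = 27.4 kN·m/kg
The maximum is for GFRP laminate.

GFRP laminate, M = 239 kN·m/kg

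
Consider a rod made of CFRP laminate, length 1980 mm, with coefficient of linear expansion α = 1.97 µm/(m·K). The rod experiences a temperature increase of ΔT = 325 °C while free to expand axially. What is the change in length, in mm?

1.27 mm

ΔL = α·L₀·ΔT = 1.97×10⁻⁶ × 1980 mm × 325.0 K = 1.27 mm.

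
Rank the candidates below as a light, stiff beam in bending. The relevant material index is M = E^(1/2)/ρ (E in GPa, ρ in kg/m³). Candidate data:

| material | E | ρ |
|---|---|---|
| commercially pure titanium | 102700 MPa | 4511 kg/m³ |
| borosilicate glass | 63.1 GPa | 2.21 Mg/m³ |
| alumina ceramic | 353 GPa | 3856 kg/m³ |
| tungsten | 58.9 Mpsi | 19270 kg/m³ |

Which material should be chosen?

Putting every candidate on a common basis:
  commercially pure titanium: E = 102.7 GPa, ρ = 4511 kg/m³
  borosilicate glass: E = 63.10 GPa, ρ = 2210 kg/m³
  alumina ceramic: E = 353.0 GPa, ρ = 3856 kg/m³
  tungsten: E = 406.1 GPa, ρ = 19270 kg/m³
  alumina ceramic: M = 4.87×10⁻³
  borosilicate glass: M = 3.59×10⁻³
  commercially pure titanium: M = 2.25×10⁻³
  tungsten: M = 1.05×10⁻³
Alumina ceramic has the largest M.

alumina ceramic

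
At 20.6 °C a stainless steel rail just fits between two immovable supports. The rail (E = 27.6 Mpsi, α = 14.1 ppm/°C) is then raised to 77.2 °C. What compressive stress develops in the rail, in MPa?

E = 27.6 Mpsi = 190.3 GPa.
ΔT = 56.60 K. Constrained thermal stress σ = E·α·ΔT = 190.3×10³ MPa × 14.1×10⁻⁶ × 56.60 = 152 MPa (compressive).

152 MPa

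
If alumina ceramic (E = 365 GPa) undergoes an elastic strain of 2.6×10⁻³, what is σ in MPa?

949 MPa

σ = E·ε = 365000 MPa × 2.6×10⁻³ = 949 MPa.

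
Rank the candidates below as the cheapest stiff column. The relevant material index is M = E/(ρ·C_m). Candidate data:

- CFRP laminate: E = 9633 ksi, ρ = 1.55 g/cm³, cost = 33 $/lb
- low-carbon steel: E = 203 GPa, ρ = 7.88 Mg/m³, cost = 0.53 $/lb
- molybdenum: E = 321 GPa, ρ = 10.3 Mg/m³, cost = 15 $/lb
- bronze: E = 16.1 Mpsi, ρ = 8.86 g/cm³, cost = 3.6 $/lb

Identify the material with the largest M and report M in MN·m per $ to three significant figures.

In SI units:
  CFRP laminate: E = 66.42 GPa, ρ = 1550 kg/m³, cost = 72.75 $/kg
  low-carbon steel: E = 203.0 GPa, ρ = 7880 kg/m³, cost = 1.168 $/kg
  molybdenum: E = 321.0 GPa, ρ = 10300 kg/m³, cost = 33.07 $/kg
  bronze: E = 111.0 GPa, ρ = 8860 kg/m³, cost = 7.937 $/kg
  low-carbon steel: M = 22.0 MN·m per $
  bronze: M = 1.58 MN·m per $
  molybdenum: M = 0.942 MN·m per $
  CFRP laminate: M = 0.589 MN·m per $
Low-carbon steel has the largest M.

low-carbon steel, M = 22.0 MN·m per $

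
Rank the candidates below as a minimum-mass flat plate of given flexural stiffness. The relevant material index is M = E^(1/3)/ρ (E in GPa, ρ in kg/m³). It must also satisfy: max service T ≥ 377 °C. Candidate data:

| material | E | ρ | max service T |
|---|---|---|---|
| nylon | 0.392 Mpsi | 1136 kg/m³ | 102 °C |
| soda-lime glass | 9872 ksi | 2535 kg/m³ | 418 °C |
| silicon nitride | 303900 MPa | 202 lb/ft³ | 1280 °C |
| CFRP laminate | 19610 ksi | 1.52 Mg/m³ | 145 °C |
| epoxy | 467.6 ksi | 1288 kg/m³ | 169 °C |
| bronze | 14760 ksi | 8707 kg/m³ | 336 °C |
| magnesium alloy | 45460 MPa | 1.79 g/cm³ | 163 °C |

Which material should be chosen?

silicon nitride

Screen on constraints: max service T ≥ 377 °C. Survivors: soda-lime glass, silicon nitride.
Normalizing units and computing the index:
  soda-lime glass: E = 68.07 GPa, ρ = 2535 kg/m³
  silicon nitride: E = 303.9 GPa, ρ = 3236 kg/m³
  silicon nitride: M = 2.08×10⁻³
  soda-lime glass: M = 1.61×10⁻³
Silicon nitride has the largest M.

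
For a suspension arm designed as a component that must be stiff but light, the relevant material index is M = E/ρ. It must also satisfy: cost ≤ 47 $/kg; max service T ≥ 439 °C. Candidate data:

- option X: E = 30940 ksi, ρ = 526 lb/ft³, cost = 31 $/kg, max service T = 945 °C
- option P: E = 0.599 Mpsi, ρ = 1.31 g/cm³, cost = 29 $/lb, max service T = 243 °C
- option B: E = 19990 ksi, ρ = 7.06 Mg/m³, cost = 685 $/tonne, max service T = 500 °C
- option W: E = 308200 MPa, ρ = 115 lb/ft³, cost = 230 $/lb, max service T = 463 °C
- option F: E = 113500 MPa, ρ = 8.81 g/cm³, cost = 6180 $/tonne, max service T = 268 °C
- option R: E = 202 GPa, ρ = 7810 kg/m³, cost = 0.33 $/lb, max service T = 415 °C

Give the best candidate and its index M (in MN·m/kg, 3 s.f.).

Screen on constraints: cost ≤ 47 $/kg; max service T ≥ 439 °C. Survivors: option X, option B.
After converting to SI:
  option X: E = 213.3 GPa, ρ = 8426 kg/m³
  option B: E = 137.8 GPa, ρ = 7060 kg/m³
  option X: M = 25.3 MN·m/kg
  option B: M = 19.5 MN·m/kg
Option X has the largest M.

option X, M = 25.3 MN·m/kg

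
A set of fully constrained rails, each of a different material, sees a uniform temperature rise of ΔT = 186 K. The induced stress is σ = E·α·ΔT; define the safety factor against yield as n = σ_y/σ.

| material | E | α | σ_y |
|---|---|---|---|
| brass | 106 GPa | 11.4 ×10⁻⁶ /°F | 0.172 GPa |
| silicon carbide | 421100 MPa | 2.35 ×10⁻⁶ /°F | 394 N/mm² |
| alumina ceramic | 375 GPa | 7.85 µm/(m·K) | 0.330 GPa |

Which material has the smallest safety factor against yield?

In consistent units (E in GPa, α in ×10⁻⁶/K, σ_y in MPa):
  brass: E = 106.0, α = 20.5, σ_y = 172.0 → σ = 405 MPa, n = 0.425
  silicon carbide: E = 421.1, α = 4.23, σ_y = 394.0 → σ = 331 MPa, n = 1.19
  alumina ceramic: E = 375.0, α = 7.85, σ_y = 330.0 → σ = 548 MPa, n = 0.603
Brass has the lowest safety factor, n = 0.425.

brass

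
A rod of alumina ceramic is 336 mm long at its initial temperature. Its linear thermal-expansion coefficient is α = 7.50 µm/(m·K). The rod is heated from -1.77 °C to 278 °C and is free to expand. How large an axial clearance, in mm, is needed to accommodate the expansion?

0.705 mm

ΔT = 278 − (-1.77) = 279.8 K.
ΔL = α·L₀·ΔT = 7.50×10⁻⁶ × 336 mm × 279.8 K = 0.705 mm.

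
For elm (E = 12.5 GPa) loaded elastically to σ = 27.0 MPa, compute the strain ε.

ε = σ/E = 27.0 / 12500 = 2.16×10⁻³.

2.16×10⁻³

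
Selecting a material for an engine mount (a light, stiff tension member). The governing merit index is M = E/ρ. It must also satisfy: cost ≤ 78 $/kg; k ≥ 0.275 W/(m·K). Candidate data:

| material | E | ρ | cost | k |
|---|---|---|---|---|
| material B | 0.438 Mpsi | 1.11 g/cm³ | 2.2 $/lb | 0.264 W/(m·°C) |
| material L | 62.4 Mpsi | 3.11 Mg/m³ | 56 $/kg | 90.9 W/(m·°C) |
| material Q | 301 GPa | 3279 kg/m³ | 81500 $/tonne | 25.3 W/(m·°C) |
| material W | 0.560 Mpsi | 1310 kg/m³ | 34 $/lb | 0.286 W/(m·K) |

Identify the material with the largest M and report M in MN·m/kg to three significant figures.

Screen on constraints: cost ≤ 78 $/kg; k ≥ 0.275 W/(m·K). Survivors: material L, material W.
Normalizing units and computing the index:
  material L: E = 430.2 GPa, ρ = 3110 kg/m³
  material W: E = 3.861 GPa, ρ = 1310 kg/m³
  material L: M = 138 MN·m/kg
  material W: M = 2.95 MN·m/kg
The maximum is for material L.

material L, M = 138 MN·m/kg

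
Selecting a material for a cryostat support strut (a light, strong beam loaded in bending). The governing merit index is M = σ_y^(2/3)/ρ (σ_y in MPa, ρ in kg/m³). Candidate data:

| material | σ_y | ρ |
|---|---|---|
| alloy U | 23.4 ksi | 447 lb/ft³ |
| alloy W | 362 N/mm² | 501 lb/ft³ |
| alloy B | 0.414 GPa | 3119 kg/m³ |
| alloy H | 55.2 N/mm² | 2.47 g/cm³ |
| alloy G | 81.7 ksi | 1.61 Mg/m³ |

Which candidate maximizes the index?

After converting to SI:
  alloy U: σ_y = 161.3 MPa, ρ = 7160 kg/m³
  alloy W: σ_y = 362.0 MPa, ρ = 8025 kg/m³
  alloy B: σ_y = 414.0 MPa, ρ = 3119 kg/m³
  alloy H: σ_y = 55.20 MPa, ρ = 2470 kg/m³
  alloy G: σ_y = 563.3 MPa, ρ = 1610 kg/m³
  alloy G: M = 42.4×10⁻³
  alloy B: M = 17.8×10⁻³
  alloy W: M = 6.33×10⁻³
  alloy H: M = 5.87×10⁻³
  alloy U: M = 4.14×10⁻³
Highest index: alloy G.

alloy G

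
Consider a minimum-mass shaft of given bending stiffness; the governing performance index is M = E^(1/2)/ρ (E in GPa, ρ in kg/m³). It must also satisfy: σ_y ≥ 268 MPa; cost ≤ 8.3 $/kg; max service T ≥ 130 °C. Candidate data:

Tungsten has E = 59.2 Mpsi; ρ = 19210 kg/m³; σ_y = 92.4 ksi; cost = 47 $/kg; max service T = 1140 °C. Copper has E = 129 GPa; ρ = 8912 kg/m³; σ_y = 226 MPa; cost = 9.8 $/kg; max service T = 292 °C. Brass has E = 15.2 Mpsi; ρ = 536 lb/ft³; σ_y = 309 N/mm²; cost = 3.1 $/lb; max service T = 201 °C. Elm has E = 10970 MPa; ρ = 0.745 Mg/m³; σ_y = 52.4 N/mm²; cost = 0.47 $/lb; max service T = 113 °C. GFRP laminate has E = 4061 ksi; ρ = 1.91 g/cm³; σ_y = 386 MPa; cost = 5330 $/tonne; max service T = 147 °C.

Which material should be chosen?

Screen on constraints: σ_y ≥ 268 MPa; cost ≤ 8.3 $/kg; max service T ≥ 130 °C. Survivors: brass, GFRP laminate.
In SI units:
  brass: E = 104.8 GPa, ρ = 8586 kg/m³
  GFRP laminate: E = 28.00 GPa, ρ = 1910 kg/m³
  GFRP laminate: M = 2.77×10⁻³
  brass: M = 1.19×10⁻³
GFRP laminate has the largest M.

GFRP laminate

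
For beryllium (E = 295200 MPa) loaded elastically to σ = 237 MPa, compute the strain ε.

8.03×10⁻⁴

E = 295200 MPa = 295.2 GPa = 295200 MPa.
ε = σ/E = 237 / 295200 = 8.03×10⁻⁴.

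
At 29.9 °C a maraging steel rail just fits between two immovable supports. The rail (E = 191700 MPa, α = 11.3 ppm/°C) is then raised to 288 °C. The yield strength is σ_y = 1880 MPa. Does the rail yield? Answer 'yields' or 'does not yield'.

E = 191700 MPa = 191.7 GPa.
ΔT = 258.1 K. Constrained thermal stress σ = E·α·ΔT = 191.7×10³ MPa × 11.3×10⁻⁶ × 258.1 = 559 MPa (compressive).
Compare to σ_y = 1880 MPa: σ < σ_y, so it does not yield.

does not yield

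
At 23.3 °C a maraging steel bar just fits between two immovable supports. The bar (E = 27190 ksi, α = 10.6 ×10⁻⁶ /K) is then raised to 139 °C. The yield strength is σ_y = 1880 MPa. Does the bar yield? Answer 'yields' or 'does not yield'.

does not yield

E = 27190 ksi = 187.5 GPa.
ΔT = 115.7 K. Constrained thermal stress σ = E·α·ΔT = 187.5×10³ MPa × 10.6×10⁻⁶ × 115.7 = 230 MPa (compressive).
Compare to σ_y = 1880 MPa: σ < σ_y, so it does not yield.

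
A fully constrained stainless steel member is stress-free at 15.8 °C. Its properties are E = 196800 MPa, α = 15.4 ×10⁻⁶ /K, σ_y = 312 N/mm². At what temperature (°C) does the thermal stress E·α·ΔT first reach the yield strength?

E = 196800 MPa = 196.8 GPa.
σ_y = 312 N/mm² = 312.0 MPa.
E·α·ΔT = 312.0 MPa ⇒ ΔT = 312.0 / (196.8×10³ × 15.4×10⁻⁶) = 102.9 K.
T = 15.8 + 102.9 = 118.7 °C.

119 °C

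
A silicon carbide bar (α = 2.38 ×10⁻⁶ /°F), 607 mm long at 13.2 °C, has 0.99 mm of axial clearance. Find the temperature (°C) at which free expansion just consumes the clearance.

394 °C

α = 2.38×10⁻⁶/°F × 9/5 = 4.28×10⁻⁶/K.
α·L₀·ΔT = 0.99 mm ⇒ ΔT = 0.99 / (4.28×10⁻⁶ × 607.0) = 380.7 K.
T = 13.2 + 380.7 = 393.9 °C.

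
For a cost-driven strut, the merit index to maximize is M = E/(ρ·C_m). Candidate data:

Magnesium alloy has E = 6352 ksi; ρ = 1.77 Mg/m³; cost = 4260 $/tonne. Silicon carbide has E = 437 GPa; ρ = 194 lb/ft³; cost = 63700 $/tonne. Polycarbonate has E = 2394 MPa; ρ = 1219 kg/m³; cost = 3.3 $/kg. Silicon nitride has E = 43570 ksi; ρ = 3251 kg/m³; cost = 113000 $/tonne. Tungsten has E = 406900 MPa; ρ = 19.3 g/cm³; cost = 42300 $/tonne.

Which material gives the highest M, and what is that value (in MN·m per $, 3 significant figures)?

magnesium alloy, M = 5.81 MN·m per $

Normalizing units and computing the index:
  magnesium alloy: E = 43.80 GPa, ρ = 1770 kg/m³, cost = 4.260 $/kg
  silicon carbide: E = 437.0 GPa, ρ = 3108 kg/m³, cost = 63.70 $/kg
  polycarbonate: E = 2.394 GPa, ρ = 1219 kg/m³, cost = 3.300 $/kg
  silicon nitride: E = 300.4 GPa, ρ = 3251 kg/m³, cost = 113.0 $/kg
  tungsten: E = 406.9 GPa, ρ = 19300 kg/m³, cost = 42.30 $/kg
  magnesium alloy: M = 5.81 MN·m per $
  silicon carbide: M = 2.21 MN·m per $
  silicon nitride: M = 0.818 MN·m per $
  polycarbonate: M = 0.595 MN·m per $
  tungsten: M = 0.498 MN·m per $
Magnesium alloy has the largest M.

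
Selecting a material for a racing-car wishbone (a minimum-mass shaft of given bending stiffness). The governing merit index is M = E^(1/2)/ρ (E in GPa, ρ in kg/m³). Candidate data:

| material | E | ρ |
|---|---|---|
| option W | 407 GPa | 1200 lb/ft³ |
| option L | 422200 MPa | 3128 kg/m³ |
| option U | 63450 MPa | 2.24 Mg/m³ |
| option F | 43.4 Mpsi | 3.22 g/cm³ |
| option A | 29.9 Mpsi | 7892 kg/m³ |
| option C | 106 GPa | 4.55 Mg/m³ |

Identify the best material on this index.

Normalizing units and computing the index:
  option W: E = 407.0 GPa, ρ = 19220 kg/m³
  option L: E = 422.2 GPa, ρ = 3128 kg/m³
  option U: E = 63.45 GPa, ρ = 2240 kg/m³
  option F: E = 299.2 GPa, ρ = 3220 kg/m³
  option A: E = 206.2 GPa, ρ = 7892 kg/m³
  option C: E = 106.0 GPa, ρ = 4550 kg/m³
  option L: M = 6.57×10⁻³
  option F: M = 5.37×10⁻³
  option U: M = 3.56×10⁻³
  option C: M = 2.26×10⁻³
  option A: M = 1.82×10⁻³
  option W: M = 1.05×10⁻³
Highest index: option L.

option L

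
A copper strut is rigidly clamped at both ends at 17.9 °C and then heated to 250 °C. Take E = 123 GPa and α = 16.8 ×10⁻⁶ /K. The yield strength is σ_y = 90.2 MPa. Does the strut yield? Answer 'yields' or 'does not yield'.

yields

ΔT = 232.1 K. Constrained thermal stress σ = E·α·ΔT = 123.0×10³ MPa × 16.8×10⁻⁶ × 232.1 = 480 MPa (compressive).
Compare to σ_y = 90.2 MPa: σ ≥ σ_y, so it yields.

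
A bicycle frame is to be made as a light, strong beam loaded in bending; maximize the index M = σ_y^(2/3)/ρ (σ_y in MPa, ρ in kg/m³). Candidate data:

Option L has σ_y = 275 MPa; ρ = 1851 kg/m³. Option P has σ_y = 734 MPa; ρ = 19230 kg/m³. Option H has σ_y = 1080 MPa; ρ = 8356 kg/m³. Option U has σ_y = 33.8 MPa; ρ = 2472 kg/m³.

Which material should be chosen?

option L

Computing M directly (units already consistent):
  option L: M = 22.8×10⁻³
  option H: M = 12.6×10⁻³
  option P: M = 4.23×10⁻³
  option U: M = 4.23×10⁻³
Highest index: option L.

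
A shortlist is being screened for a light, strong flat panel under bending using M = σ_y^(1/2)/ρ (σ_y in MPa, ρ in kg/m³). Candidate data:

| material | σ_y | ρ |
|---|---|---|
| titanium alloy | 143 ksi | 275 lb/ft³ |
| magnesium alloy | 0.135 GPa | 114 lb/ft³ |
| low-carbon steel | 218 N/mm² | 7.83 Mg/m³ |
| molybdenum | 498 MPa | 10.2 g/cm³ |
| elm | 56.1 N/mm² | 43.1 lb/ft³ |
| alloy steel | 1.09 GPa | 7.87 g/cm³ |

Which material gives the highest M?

elm

In SI units:
  titanium alloy: σ_y = 986.0 MPa, ρ = 4405 kg/m³
  magnesium alloy: σ_y = 135.0 MPa, ρ = 1826 kg/m³
  low-carbon steel: σ_y = 218.0 MPa, ρ = 7830 kg/m³
  molybdenum: σ_y = 498.0 MPa, ρ = 10200 kg/m³
  elm: σ_y = 56.10 MPa, ρ = 690.4 kg/m³
  alloy steel: σ_y = 1090 MPa, ρ = 7870 kg/m³
  elm: M = 10.8×10⁻³
  titanium alloy: M = 7.13×10⁻³
  magnesium alloy: M = 6.36×10⁻³
  alloy steel: M = 4.20×10⁻³
  molybdenum: M = 2.19×10⁻³
  low-carbon steel: M = 1.89×10⁻³
Elm has the largest M.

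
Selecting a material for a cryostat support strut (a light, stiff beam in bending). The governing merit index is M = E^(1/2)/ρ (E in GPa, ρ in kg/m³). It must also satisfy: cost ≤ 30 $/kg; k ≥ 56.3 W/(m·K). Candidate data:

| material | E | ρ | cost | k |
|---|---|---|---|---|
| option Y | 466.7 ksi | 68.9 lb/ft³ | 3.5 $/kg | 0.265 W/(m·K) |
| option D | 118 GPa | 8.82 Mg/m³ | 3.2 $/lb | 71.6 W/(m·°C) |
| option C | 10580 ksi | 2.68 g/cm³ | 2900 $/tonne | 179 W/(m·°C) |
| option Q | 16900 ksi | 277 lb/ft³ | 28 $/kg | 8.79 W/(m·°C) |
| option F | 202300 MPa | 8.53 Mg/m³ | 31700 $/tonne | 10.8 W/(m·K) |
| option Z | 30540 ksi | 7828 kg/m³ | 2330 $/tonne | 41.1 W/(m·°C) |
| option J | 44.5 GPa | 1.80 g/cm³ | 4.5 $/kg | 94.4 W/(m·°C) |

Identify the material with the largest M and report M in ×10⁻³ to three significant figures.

Screen on constraints: cost ≤ 30 $/kg; k ≥ 56.3 W/(m·K). Survivors: option D, option C, option J.
In SI units:
  option D: E = 118.0 GPa, ρ = 8820 kg/m³
  option C: E = 72.95 GPa, ρ = 2680 kg/m³
  option J: E = 44.50 GPa, ρ = 1800 kg/m³
  option J: M = 3.71×10⁻³
  option C: M = 3.19×10⁻³
  option D: M = 1.23×10⁻³
Option J has the largest M.

option J, M = 3.71×10⁻³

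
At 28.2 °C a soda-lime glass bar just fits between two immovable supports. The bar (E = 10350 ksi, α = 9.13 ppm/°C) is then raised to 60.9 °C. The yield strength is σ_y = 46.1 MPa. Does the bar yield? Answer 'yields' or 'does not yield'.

E = 10350 ksi = 71.36 GPa.
ΔT = 32.70 K. Constrained thermal stress σ = E·α·ΔT = 71.36×10³ MPa × 9.13×10⁻⁶ × 32.70 = 21.3 MPa (compressive).
Compare to σ_y = 46.1 MPa: σ < σ_y, so it does not yield.

does not yield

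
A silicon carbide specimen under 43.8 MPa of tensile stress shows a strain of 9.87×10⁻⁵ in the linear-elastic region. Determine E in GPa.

E = σ/ε = 43.8 MPa / 9.87×10⁻⁵ = 443800 MPa = 444 GPa.

444 GPa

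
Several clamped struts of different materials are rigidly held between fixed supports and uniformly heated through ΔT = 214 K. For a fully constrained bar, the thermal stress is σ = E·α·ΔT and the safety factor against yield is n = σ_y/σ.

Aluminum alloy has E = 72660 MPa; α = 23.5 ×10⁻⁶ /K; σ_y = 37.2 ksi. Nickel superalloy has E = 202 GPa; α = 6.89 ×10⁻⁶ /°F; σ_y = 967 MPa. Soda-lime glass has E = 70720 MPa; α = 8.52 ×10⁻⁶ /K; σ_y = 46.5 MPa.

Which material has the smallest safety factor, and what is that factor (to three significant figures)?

Per material, after unit conversion:
  aluminum alloy: E = 72.66, α = 23.5, σ_y = 256.5 → σ = 365 MPa, n = 0.702
  nickel superalloy: E = 202.0, α = 12.4, σ_y = 967.0 → σ = 536 MPa, n = 1.80
  soda-lime glass: E = 70.72, α = 8.52, σ_y = 46.50 → σ = 129 MPa, n = 0.361
Soda-lime glass has the lowest safety factor, n = 0.361.

soda-lime glass, n = 0.361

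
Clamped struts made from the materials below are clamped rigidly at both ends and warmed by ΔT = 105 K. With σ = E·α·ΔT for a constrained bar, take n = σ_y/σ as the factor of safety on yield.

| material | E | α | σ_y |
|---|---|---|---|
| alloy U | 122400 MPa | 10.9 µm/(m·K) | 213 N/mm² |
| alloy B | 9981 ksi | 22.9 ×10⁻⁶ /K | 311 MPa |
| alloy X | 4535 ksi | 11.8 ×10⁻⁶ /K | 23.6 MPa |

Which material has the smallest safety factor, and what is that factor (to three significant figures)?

Per material, after unit conversion:
  alloy U: E = 122.4, α = 10.9, σ_y = 213.0 → σ = 140 MPa, n = 1.52
  alloy B: E = 68.82, α = 22.9, σ_y = 311.0 → σ = 165 MPa, n = 1.88
  alloy X: E = 31.27, α = 11.8, σ_y = 23.60 → σ = 38.7 MPa, n = 0.609
Alloy X has the lowest safety factor, n = 0.609.

alloy X, n = 0.609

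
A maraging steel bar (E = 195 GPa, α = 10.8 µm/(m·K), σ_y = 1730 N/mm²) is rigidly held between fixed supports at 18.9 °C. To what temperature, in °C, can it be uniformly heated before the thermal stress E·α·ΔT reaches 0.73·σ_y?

619 °C

σ_y = 1730 N/mm² = 1730 MPa.
E·α·ΔT = 1263 MPa ⇒ ΔT = 1263 / (195.0×10³ × 10.8×10⁻⁶) = 599.7 K.
T = 18.9 + 599.7 = 618.6 °C.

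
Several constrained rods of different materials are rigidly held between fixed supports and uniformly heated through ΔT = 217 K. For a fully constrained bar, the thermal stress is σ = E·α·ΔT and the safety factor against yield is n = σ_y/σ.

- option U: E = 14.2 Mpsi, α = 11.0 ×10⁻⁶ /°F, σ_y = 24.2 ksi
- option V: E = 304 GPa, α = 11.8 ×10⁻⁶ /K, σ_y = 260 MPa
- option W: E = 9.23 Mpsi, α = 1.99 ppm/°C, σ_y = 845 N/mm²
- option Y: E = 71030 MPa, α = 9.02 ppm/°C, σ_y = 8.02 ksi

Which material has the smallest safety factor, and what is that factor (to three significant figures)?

option V, n = 0.334

In consistent units (E in GPa, α in ×10⁻⁶/K, σ_y in MPa):
  option U: E = 97.91, α = 19.8, σ_y = 166.9 → σ = 421 MPa, n = 0.397
  option V: E = 304.0, α = 11.8, σ_y = 260.0 → σ = 778 MPa, n = 0.334
  option W: E = 63.64, α = 1.99, σ_y = 845.0 → σ = 27.5 MPa, n = 30.7
  option Y: E = 71.03, α = 9.02, σ_y = 55.30 → σ = 139 MPa, n = 0.398
Option V has the lowest safety factor, n = 0.334.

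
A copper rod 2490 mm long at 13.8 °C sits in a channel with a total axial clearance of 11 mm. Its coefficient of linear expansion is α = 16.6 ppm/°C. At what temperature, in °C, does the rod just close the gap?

280 °C

α·L₀·ΔT = 11.0 mm ⇒ ΔT = 11.0 / (16.6×10⁻⁶ × 2490.0) = 266.1 K.
T = 13.8 + 266.1 = 279.9 °C.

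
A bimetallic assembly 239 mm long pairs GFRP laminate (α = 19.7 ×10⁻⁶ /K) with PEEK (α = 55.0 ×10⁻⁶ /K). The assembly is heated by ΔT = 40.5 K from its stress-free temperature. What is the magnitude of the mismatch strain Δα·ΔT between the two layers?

1.43×10⁻³

Δα = |19.7 − 55.0|×10⁻⁶/K = 35.3×10⁻⁶/K.
Mismatch strain = Δα·ΔT = 35.3×10⁻⁶ × 40.5 = 1.43×10⁻³.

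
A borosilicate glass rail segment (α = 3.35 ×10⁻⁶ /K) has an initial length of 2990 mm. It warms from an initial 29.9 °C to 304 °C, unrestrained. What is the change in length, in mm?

ΔT = 304 − 29.9 = 274.1 K.
ΔL = α·L₀·ΔT = 3.35×10⁻⁶ × 2990 mm × 274.1 K = 2.75 mm.

2.75 mm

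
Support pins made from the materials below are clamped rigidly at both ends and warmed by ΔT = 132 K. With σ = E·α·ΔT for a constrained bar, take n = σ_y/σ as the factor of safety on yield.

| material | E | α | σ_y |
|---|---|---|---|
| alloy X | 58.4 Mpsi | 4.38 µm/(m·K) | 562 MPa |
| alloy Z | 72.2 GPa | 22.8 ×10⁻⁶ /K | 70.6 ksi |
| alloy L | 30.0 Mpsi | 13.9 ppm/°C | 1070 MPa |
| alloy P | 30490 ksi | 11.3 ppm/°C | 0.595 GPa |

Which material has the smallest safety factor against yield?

Per material, after unit conversion:
  alloy X: E = 402.7, α = 4.38, σ_y = 562.0 → σ = 233 MPa, n = 2.41
  alloy Z: E = 72.20, α = 22.8, σ_y = 486.8 → σ = 217 MPa, n = 2.24
  alloy L: E = 206.8, α = 13.9, σ_y = 1070 → σ = 380 MPa, n = 2.82
  alloy P: E = 210.2, α = 11.3, σ_y = 595.0 → σ = 314 MPa, n = 1.90
The minimum is alloy P at n = 1.90.

alloy P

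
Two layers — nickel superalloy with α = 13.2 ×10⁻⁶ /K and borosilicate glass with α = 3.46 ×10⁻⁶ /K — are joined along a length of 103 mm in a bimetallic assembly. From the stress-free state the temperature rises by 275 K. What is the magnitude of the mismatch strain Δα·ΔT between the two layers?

2.68×10⁻³

Δα = |13.2 − 3.46|×10⁻⁶/K = 9.74×10⁻⁶/K.
Mismatch strain = Δα·ΔT = 9.74×10⁻⁶ × 275.0 = 2.68×10⁻³.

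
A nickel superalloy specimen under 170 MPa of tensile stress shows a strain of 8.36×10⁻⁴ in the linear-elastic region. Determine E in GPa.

E = σ/ε = 170 MPa / 8.36×10⁻⁴ = 203300 MPa = 203 GPa.

203 GPa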